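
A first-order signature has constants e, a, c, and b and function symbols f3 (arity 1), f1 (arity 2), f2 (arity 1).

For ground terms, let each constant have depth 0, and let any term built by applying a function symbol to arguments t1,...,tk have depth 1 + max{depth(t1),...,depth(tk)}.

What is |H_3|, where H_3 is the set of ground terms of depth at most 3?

714028

Let N_k count ground terms of depth at most k. Each non-constant term of depth ≤ k is some function symbol applied to depth-≤(k−1) arguments, giving N_k = 4 + N_{k-1} + N_{k-1}^2 + N_{k-1}.
N_0 = 4
N_1 = 4 + 4 + 4^2 + 4 = 28
N_2 = 4 + 28 + 28^2 + 28 = 844
N_3 = 4 + 844 + 844^2 + 844 = 714028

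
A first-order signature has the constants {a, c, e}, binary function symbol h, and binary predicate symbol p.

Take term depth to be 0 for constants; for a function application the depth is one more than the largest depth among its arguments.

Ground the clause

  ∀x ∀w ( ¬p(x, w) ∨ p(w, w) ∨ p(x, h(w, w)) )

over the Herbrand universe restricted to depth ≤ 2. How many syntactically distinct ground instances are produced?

21609

Ground terms of depth ≤ 2:
  Write N_k for the number of ground terms of depth ≤ k. A term of depth ≤ k is either a constant or a function symbol applied to arguments of depth ≤ k−1, so N_k = 3 + N_{k-1}^2.
  N_0 = 3
  N_1 = 3 + 3^2 = 12
  N_2 = 3 + 12^2 = 147
So there are 147 ground terms available for substitution.
The body mentions every one of the 2 quantified variables; since ground terms form a free algebra, no two substitutions collapse to the same formula.
Number of ground instances = 147^2 = 21609.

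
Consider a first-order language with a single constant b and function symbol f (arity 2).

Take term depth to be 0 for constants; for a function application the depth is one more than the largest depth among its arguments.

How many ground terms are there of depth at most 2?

5

If N_k denotes the number of depth-≤k ground terms, the 1 constant gives N_0 = 1, and each function symbol of arity r contributes N_{k-1}^r new terms at level k: N_k = 1 + N_{k-1}^2.
N_0 = 1
N_1 = 1 + 1^2 = 2
N_2 = 1 + 2^2 = 5
Explicitly: b, f(b, b), f(b, f(b, b)), f(f(b, b), b), f(f(b, b), f(b, b)).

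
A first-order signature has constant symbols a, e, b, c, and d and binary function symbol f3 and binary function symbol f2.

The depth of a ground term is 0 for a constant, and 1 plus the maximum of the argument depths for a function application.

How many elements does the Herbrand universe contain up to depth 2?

Let N_k = |{terms of depth ≤ k}|. Then N_0 = 5 and N_k = 5 + N_{k-1}^2 + N_{k-1}^2 for k ≥ 1 (one summand per function symbol, arity giving the exponent).
N_0 = 5
N_1 = 5 + 5^2 + 5^2 = 55
N_2 = 5 + 55^2 + 55^2 = 6055

6055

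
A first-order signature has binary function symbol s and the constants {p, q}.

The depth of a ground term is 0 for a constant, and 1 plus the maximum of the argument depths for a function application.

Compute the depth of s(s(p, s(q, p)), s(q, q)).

3

depth(s(q, p)) = 1 + max(0, 0) = 1
depth(s(p, s(q, p))) = 1 + max(0, 1) = 2
depth(s(q, q)) = 1 + max(0, 0) = 1
depth(s(s(p, s(q, p)), s(q, q))) = 1 + max(2, 1) = 3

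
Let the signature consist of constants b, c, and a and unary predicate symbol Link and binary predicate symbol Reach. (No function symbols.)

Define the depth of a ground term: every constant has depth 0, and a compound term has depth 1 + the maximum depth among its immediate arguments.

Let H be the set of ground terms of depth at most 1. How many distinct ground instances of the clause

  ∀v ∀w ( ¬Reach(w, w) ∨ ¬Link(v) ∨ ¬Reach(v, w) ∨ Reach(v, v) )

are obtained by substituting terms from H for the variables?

9

Ground terms of depth ≤ 1:
  With no function symbols every ground term is a constant, so there are exactly 3 ground terms at every depth bound.
  N_0 = 3
  N_1 = 3
  Explicitly: b, c, a.
So there are 3 ground terms available for substitution.
The body mentions every one of the 2 quantified variables; since ground terms form a free algebra, no two substitutions collapse to the same formula.
Number of ground instances = 3^2 = 9.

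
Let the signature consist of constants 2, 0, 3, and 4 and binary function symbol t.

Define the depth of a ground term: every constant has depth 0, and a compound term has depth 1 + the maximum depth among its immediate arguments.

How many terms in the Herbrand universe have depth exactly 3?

162816

Let N_k = |{terms of depth ≤ k}|. Then N_0 = 4 and N_k = 4 + N_{k-1}^2 for k ≥ 1 (one summand per function symbol, arity giving the exponent).
N_0 = 4
N_1 = 4 + 4^2 = 20
N_2 = 4 + 20^2 = 404
N_3 = 4 + 404^2 = 163220
Terms of depth exactly 3: N_3 − N_2 = 163220 − 404 = 162816.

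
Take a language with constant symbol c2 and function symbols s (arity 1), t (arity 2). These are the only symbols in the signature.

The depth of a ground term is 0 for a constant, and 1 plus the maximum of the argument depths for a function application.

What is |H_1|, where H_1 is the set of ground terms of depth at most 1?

3

Let N_k = |{terms of depth ≤ k}|. Then N_0 = 1 and N_k = 1 + N_{k-1} + N_{k-1}^2 for k ≥ 1 (one summand per function symbol, arity giving the exponent).
N_0 = 1
N_1 = 1 + 1 + 1^2 = 3
Explicitly: c2, s(c2), t(c2, c2).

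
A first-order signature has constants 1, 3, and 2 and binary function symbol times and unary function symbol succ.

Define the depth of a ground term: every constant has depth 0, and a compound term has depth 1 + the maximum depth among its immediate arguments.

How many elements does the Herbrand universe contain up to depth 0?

Let N_k = |{terms of depth ≤ k}|. Then N_0 = 3 and N_k = 3 + N_{k-1}^2 + N_{k-1} for k ≥ 1 (one summand per function symbol, arity giving the exponent).
N_0 = 3
Explicitly: 1, 3, 2.

3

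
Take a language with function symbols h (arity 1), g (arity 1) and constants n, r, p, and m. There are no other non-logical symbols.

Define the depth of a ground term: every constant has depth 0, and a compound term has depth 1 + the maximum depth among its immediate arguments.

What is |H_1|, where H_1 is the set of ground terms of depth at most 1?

Let N_k = |{terms of depth ≤ k}|. Then N_0 = 4 and N_k = 4 + N_{k-1} + N_{k-1} for k ≥ 1 (one summand per function symbol, arity giving the exponent).
N_0 = 4
N_1 = 4 + 4 + 4 = 12
Explicitly: n, r, p, m, h(n), h(r), h(p), h(m), g(n), g(r), g(p), g(m).

12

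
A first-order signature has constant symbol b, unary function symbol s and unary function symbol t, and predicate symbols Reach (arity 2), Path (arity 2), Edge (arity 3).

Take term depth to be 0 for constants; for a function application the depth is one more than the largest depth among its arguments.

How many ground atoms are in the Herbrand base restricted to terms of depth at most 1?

First count ground terms of depth ≤ 1.
Let N_k count ground terms of depth at most k. Each non-constant term of depth ≤ k is some function symbol applied to depth-≤(k−1) arguments, giving N_k = 1 + N_{k-1} + N_{k-1}.
N_0 = 1
N_1 = 1 + 1 + 1 = 3
Explicitly: b, s(b), t(b).
So |H| = 3.
A ground atom is a predicate applied to a tuple of terms from H, so the count is the sum over predicates of |H|^arity:
  Reach: 3^2 = 9;  Path: 3^2 = 9;  Edge: 3^3 = 27
Total ground atoms: 9 + 9 + 27 = 45.

45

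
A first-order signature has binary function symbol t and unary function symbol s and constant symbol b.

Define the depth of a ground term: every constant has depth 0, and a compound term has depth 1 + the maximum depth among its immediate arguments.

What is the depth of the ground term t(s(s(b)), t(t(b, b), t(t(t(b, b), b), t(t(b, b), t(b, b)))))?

depth(s(b)) = 1 + depth(b) = 1 + 0 = 1
depth(s(s(b))) = 1 + depth(s(b)) = 1 + 1 = 2
depth(t(b, b)) = 1 + max(0, 0) = 1
depth(t(t(b, b), b)) = 1 + max(1, 0) = 2
depth(t(t(b, b), t(b, b))) = 1 + max(1, 1) = 2
depth(t(t(t(b, b), b), t(t(b, b), t(b, b)))) = 1 + max(2, 2) = 3
depth(t(t(b, b), t(t(t(b, b), b), t(t(b, b), t(b, b))))) = 1 + max(1, 3) = 4
depth(t(s(s(b)), t(t(b, b), t(t(t(b, b), b), t(t(b, b), t(b, b)))))) = 1 + max(2, 4) = 5

5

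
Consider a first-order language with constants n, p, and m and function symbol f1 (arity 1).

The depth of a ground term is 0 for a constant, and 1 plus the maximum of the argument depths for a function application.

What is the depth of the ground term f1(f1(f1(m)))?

depth(f1(m)) = 1 + depth(m) = 1 + 0 = 1
depth(f1(f1(m))) = 1 + depth(f1(m)) = 1 + 1 = 2
depth(f1(f1(f1(m)))) = 1 + depth(f1(f1(m))) = 1 + 2 = 3

3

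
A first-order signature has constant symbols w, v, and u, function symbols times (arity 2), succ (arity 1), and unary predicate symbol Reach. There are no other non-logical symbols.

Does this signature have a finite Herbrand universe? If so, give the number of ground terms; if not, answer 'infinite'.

The signature has at least one function symbol (times, arity 2) and at least one constant (w).
Iterating times gives infinitely many distinct ground terms: w, times(w, w), times(times(w, w), times(w, w)), ...
So the Herbrand universe is infinite.

infinite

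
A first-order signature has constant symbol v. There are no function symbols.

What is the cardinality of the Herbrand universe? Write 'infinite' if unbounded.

There are no function symbols, so the only ground term is the single constant.
The Herbrand universe is {v}, finite with 1 element.

1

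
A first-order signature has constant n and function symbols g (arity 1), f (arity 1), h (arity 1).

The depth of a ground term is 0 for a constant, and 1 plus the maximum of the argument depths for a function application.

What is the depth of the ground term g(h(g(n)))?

depth(g(n)) = 1 + depth(n) = 1 + 0 = 1
depth(h(g(n))) = 1 + depth(g(n)) = 1 + 1 = 2
depth(g(h(g(n)))) = 1 + depth(h(g(n))) = 1 + 2 = 3

3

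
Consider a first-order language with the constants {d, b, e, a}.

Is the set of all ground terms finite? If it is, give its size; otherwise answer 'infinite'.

There are no function symbols, so every ground term is one of the 4 constants.
The Herbrand universe is {d, b, e, a}, which is finite with 4 elements.

4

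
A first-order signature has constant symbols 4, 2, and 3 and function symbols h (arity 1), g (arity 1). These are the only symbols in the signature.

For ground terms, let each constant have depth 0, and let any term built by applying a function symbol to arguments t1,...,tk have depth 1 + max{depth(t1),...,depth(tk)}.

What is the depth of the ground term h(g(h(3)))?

3

depth(h(3)) = 1 + depth(3) = 1 + 0 = 1
depth(g(h(3))) = 1 + depth(h(3)) = 1 + 1 = 2
depth(h(g(h(3)))) = 1 + depth(g(h(3))) = 1 + 2 = 3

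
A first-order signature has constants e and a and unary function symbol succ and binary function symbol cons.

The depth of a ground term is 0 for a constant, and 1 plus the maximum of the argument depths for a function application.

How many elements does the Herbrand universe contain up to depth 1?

If N_k denotes the number of depth-≤k ground terms, the 2 constants give N_0 = 2, and each function symbol of arity r contributes N_{k-1}^r new terms at level k: N_k = 2 + N_{k-1} + N_{k-1}^2.
N_0 = 2
N_1 = 2 + 2 + 2^2 = 8

8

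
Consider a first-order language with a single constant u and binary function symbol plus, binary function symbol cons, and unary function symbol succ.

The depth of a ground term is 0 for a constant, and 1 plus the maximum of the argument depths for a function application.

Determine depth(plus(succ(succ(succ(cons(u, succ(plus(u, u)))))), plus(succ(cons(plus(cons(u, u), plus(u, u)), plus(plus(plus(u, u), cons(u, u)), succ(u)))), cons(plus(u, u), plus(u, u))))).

7

depth(plus(u, u)) = 1 + max(0, 0) = 1
depth(succ(plus(u, u))) = 1 + depth(plus(u, u)) = 1 + 1 = 2
depth(cons(u, succ(plus(u, u)))) = 1 + max(0, 2) = 3
depth(succ(cons(u, succ(plus(u, u))))) = 1 + depth(cons(u, succ(plus(u, u)))) = 1 + 3 = 4
depth(succ(succ(cons(u, succ(plus(u, u)))))) = 1 + depth(succ(cons(u, succ(plus(u, u))))) = 1 + 4 = 5
depth(succ(succ(succ(cons(u, succ(plus(u, u))))))) = 1 + depth(succ(succ(cons(u, succ(plus(u, u)))))) = 1 + 5 = 6
depth(cons(u, u)) = 1 + max(0, 0) = 1
depth(plus(cons(u, u), plus(u, u))) = 1 + max(1, 1) = 2
depth(plus(plus(u, u), cons(u, u))) = 1 + max(1, 1) = 2
depth(succ(u)) = 1 + depth(u) = 1 + 0 = 1
depth(plus(plus(plus(u, u), cons(u, u)), succ(u))) = 1 + max(2, 1) = 3
depth(cons(plus(cons(u, u), plus(u, u)), plus(plus(plus(u, u), cons(u, u)), succ(u)))) = 1 + max(2, 3) = 4
depth(succ(cons(plus(cons(u, u), plus(u, u)), plus(plus(plus(u, u), cons(u, u)), succ(u))))) = 1 + depth(cons(plus(cons(u, u), plus(u, u)), plus(plus(plus(u, u), cons(u, u)), succ(u)))) = 1 + 4 = 5
depth(cons(plus(u, u), plus(u, u))) = 1 + max(1, 1) = 2
depth(plus(succ(cons(plus(cons(u, u), plus(u, u)), plus(plus(plus(u, u), cons(u, u)), succ(u)))), cons(plus(u, u), plus(u, u)))) = 1 + max(5, 2) = 6
depth(plus(succ(succ(succ(cons(u, succ(plus(u, u)))))), plus(succ(cons(plus(cons(u, u), plus(u, u)), plus(plus(plus(u, u), cons(u, u)), succ(u)))), cons(plus(u, u), plus(u, u))))) = 1 + max(6, 6) = 7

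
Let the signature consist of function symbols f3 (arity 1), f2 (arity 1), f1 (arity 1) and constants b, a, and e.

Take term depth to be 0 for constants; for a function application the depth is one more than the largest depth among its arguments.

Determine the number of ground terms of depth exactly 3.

81

Count level by level. With function symbols f3/1, f2/1, f1/1, the terms of depth ≤ k are the 3 constants together with each function applied to depth-≤(k−1) tuples, so N_k = 3 + N_{k-1} + N_{k-1} + N_{k-1}.
N_0 = 3
N_1 = 3 + 3 + 3 + 3 = 12
N_2 = 3 + 12 + 12 + 12 = 39
N_3 = 3 + 39 + 39 + 39 = 120
Terms of depth exactly 3: N_3 − N_2 = 120 − 39 = 81.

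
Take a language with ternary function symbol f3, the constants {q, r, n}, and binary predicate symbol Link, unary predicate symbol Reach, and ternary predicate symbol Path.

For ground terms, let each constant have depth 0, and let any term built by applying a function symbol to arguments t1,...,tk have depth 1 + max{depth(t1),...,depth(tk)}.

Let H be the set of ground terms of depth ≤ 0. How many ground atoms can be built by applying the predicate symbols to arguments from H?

39

First count ground terms of depth ≤ 0.
Let N_k count ground terms of depth at most k. Each non-constant term of depth ≤ k is some function symbol applied to depth-≤(k−1) arguments, giving N_k = 3 + N_{k-1}^3.
N_0 = 3
So |H| = 3.
Ground atoms are formed by filling each argument slot of a predicate with a term from H, so an r-ary predicate gives |H|^r atoms:
  Link: 3^2 = 9;  Reach: 3;  Path: 3^3 = 27
Total ground atoms: 9 + 3 + 27 = 39.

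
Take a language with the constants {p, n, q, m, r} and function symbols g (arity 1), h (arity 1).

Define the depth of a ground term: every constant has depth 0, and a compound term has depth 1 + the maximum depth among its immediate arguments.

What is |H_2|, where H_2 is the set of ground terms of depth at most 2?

35

Write N_k for the number of ground terms of depth ≤ k. A term of depth ≤ k is either a constant or a function symbol applied to arguments of depth ≤ k−1, so N_k = 5 + N_{k-1} + N_{k-1}.
N_0 = 5
N_1 = 5 + 5 + 5 = 15
N_2 = 5 + 15 + 15 = 35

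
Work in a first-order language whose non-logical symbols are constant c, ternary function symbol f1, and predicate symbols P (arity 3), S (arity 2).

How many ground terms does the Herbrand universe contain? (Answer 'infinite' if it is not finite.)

The signature has at least one function symbol (f1, arity 3) and at least one constant (c).
Iterating f1 gives infinitely many distinct ground terms: c, f1(c, c, c), f1(f1(c, c, c), f1(c, c, c), f1(c, c, c)), ...
So the Herbrand universe is infinite.

infinite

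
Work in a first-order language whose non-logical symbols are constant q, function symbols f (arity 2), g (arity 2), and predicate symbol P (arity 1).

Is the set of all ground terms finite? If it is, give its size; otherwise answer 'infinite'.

infinite

The signature has at least one function symbol (f, arity 2) and at least one constant (q).
Iterating f gives infinitely many distinct ground terms: q, f(q, q), f(f(q, q), f(q, q)), ...
So the Herbrand universe is infinite.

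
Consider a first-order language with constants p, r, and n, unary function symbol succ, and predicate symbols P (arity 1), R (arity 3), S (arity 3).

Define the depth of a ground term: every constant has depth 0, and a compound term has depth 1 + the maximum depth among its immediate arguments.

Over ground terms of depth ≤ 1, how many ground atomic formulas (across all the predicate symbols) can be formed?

438

First count ground terms of depth ≤ 1.
Count level by level. With function symbols succ/1, the terms of depth ≤ k are the 3 constants together with each function applied to depth-≤(k−1) tuples, so N_k = 3 + N_{k-1}.
N_0 = 3
N_1 = 3 + 3 = 6
So |H| = 6.
Ground atoms are formed by filling each argument slot of a predicate with a term from H, so an r-ary predicate gives |H|^r atoms:
  P: 6;  R: 6^3 = 216;  S: 6^3 = 216
Total ground atoms: 6 + 216 + 216 = 438.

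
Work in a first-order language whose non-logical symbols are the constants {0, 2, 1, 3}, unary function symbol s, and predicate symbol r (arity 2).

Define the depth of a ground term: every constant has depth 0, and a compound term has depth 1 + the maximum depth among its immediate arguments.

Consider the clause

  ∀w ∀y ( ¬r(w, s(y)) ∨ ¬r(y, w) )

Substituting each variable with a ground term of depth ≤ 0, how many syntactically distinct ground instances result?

Ground terms of depth ≤ 0:
  If N_k denotes the number of depth-≤k ground terms, the 4 constants give N_0 = 4, and each function symbol of arity r contributes N_{k-1}^r new terms at level k: N_k = 4 + N_{k-1}.
  N_0 = 4
So there are 4 ground terms available for substitution.
There are 2 variables to instantiate (w, y), each occurring in at least one literal, so different choices give different ground instances.
Number of ground instances = 4^2 = 16.

16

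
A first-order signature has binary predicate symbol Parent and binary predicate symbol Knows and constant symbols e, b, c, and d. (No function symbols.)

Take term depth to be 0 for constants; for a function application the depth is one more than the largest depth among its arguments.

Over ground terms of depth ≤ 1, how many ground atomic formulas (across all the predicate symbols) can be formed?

32

First count ground terms of depth ≤ 1.
With no function symbols every ground term is a constant, so there are exactly 4 ground terms at every depth bound.
N_0 = 4
N_1 = 4
Explicitly: e, b, c, d.
So |H| = 4.
A ground atom is a predicate applied to a tuple of terms from H, so the count is the sum over predicates of |H|^arity:
  Parent: 4^2 = 16;  Knows: 4^2 = 16
Total ground atoms: 16 + 16 = 32.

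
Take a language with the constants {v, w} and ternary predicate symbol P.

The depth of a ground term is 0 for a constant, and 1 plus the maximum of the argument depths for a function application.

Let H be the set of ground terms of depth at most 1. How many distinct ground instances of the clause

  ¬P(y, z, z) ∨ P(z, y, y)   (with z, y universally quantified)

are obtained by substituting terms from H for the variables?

Ground terms of depth ≤ 1:
  With no function symbols every ground term is a constant, so there are exactly 2 ground terms at every depth bound.
  N_0 = 2
  N_1 = 2
So there are 2 ground terms available for substitution.
There are 2 variables to instantiate (z, y), each occurring in at least one literal, so different choices give different ground instances.
Number of ground instances = 2^2 = 4.

4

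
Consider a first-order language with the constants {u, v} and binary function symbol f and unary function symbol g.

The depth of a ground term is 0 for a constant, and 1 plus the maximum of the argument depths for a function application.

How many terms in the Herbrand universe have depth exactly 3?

Let N_k count ground terms of depth at most k. Each non-constant term of depth ≤ k is some function symbol applied to depth-≤(k−1) arguments, giving N_k = 2 + N_{k-1}^2 + N_{k-1}.
N_0 = 2
N_1 = 2 + 2^2 + 2 = 8
N_2 = 2 + 8^2 + 8 = 74
N_3 = 2 + 74^2 + 74 = 5552
Terms of depth exactly 3: N_3 − N_2 = 5552 − 74 = 5478.

5478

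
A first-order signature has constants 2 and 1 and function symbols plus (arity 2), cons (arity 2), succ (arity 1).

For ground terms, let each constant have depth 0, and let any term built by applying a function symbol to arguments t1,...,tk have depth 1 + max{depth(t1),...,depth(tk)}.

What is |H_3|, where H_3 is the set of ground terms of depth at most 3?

Let N_k count ground terms of depth at most k. Each non-constant term of depth ≤ k is some function symbol applied to depth-≤(k−1) arguments, giving N_k = 2 + N_{k-1}^2 + N_{k-1}^2 + N_{k-1}.
N_0 = 2
N_1 = 2 + 2^2 + 2^2 + 2 = 12
N_2 = 2 + 12^2 + 12^2 + 12 = 302
N_3 = 2 + 302^2 + 302^2 + 302 = 182712

182712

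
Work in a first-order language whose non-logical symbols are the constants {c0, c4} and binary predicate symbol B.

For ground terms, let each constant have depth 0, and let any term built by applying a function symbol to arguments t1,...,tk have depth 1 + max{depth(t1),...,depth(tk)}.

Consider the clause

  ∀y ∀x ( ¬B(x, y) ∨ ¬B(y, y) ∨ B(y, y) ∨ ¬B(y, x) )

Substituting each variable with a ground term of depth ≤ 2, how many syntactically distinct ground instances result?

4

Ground terms of depth ≤ 2:
  With no function symbols every ground term is a constant, so there are exactly 2 ground terms at every depth bound.
  N_0 = 2
  N_1 = 2
  N_2 = 2
  Explicitly: c0, c4.
So there are 2 ground terms available for substitution.
Each of y, x ranges independently over the available ground terms, and distinct assignments produce distinct instances.
Number of ground instances = 2^2 = 4.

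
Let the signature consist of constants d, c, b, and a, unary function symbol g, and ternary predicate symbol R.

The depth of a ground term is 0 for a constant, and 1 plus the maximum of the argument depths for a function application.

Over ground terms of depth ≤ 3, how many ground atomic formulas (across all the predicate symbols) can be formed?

4096

First count ground terms of depth ≤ 3.
Write N_k for the number of ground terms of depth ≤ k. A term of depth ≤ k is either a constant or a function symbol applied to arguments of depth ≤ k−1, so N_k = 4 + N_{k-1}.
N_0 = 4
N_1 = 4 + 4 = 8
N_2 = 4 + 8 = 12
N_3 = 4 + 12 = 16
So |H| = 16.
Each predicate of arity r yields |H|^r ground atoms (one per choice of an r-tuple from H):
  R: 16^3 = 4096
Total ground atoms: 4096.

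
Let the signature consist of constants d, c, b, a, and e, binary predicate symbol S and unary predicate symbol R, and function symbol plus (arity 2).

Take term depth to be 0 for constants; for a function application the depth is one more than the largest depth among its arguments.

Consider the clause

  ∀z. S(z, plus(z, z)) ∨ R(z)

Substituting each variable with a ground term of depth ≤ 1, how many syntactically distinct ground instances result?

30

Ground terms of depth ≤ 1:
  Let N_k = |{terms of depth ≤ k}|. Then N_0 = 5 and N_k = 5 + N_{k-1}^2 for k ≥ 1 (one summand per function symbol, arity giving the exponent).
  N_0 = 5
  N_1 = 5 + 5^2 = 30
So there are 30 ground terms available for substitution.
The clause has 1 distinct variable (z), which appears in the body. In the free term algebra distinct substitutions yield syntactically distinct ground instances.
Number of ground instances = 30.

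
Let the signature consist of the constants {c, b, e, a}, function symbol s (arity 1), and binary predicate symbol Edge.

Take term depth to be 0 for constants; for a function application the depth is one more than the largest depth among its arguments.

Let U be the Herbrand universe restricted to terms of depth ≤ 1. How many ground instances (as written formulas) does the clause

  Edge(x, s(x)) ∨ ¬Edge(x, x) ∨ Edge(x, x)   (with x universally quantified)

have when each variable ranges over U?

8

Ground terms of depth ≤ 1:
  Let N_k = |{terms of depth ≤ k}|. Then N_0 = 4 and N_k = 4 + N_{k-1} for k ≥ 1 (one summand per function symbol, arity giving the exponent).
  N_0 = 4
  N_1 = 4 + 4 = 8
So there are 8 ground terms available for substitution.
The variable x ranges independently over the available ground terms, and distinct assignments produce distinct instances.
Number of ground instances = 8.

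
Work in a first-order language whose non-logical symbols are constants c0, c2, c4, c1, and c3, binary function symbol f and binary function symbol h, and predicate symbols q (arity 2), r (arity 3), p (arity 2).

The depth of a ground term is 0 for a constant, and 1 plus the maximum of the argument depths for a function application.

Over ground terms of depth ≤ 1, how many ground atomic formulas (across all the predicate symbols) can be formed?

First count ground terms of depth ≤ 1.
If N_k denotes the number of depth-≤k ground terms, the 5 constants give N_0 = 5, and each function symbol of arity r contributes N_{k-1}^r new terms at level k: N_k = 5 + N_{k-1}^2 + N_{k-1}^2.
N_0 = 5
N_1 = 5 + 5^2 + 5^2 = 55
So |H| = 55.
A ground atom is a predicate applied to a tuple of terms from H, so the count is the sum over predicates of |H|^arity:
  q: 55^2 = 3025;  r: 55^3 = 166375;  p: 55^2 = 3025
Total ground atoms: 3025 + 166375 + 3025 = 172425.

172425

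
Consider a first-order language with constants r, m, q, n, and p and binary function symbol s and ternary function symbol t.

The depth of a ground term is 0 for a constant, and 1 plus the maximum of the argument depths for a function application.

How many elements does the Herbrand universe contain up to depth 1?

Count level by level. With function symbols s/2, t/3, the terms of depth ≤ k are the 5 constants together with each function applied to depth-≤(k−1) tuples, so N_k = 5 + N_{k-1}^2 + N_{k-1}^3.
N_0 = 5
N_1 = 5 + 5^2 + 5^3 = 155

155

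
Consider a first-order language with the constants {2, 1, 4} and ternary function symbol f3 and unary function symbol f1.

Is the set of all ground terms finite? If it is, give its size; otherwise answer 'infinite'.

infinite

The signature has at least one function symbol (f3, arity 3) and at least one constant (2).
Iterating f3 gives infinitely many distinct ground terms: 2, f3(2, 2, 2), f3(f3(2, 2, 2), f3(2, 2, 2), f3(2, 2, 2)), ...
So the Herbrand universe is infinite.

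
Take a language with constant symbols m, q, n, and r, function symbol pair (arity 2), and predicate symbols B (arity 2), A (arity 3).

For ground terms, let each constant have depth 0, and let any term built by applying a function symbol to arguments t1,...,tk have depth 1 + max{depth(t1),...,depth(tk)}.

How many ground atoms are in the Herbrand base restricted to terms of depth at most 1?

First count ground terms of depth ≤ 1.
If N_k denotes the number of depth-≤k ground terms, the 4 constants give N_0 = 4, and each function symbol of arity r contributes N_{k-1}^r new terms at level k: N_k = 4 + N_{k-1}^2.
N_0 = 4
N_1 = 4 + 4^2 = 20
So |H| = 20.
For each predicate symbol, the number of ground atoms is |H| raised to its arity; summing:
  B: 20^2 = 400;  A: 20^3 = 8000
Total ground atoms: 400 + 8000 = 8400.

8400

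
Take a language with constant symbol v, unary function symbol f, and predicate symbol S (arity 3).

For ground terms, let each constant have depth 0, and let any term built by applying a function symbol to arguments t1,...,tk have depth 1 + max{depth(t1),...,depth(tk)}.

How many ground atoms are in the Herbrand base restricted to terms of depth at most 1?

First count ground terms of depth ≤ 1.
If N_k denotes the number of depth-≤k ground terms, the 1 constant gives N_0 = 1, and each function symbol of arity r contributes N_{k-1}^r new terms at level k: N_k = 1 + N_{k-1}.
N_0 = 1
N_1 = 1 + 1 = 2
Explicitly: v, f(v).
So |H| = 2.
Ground atoms are formed by filling each argument slot of a predicate with a term from H, so an r-ary predicate gives |H|^r atoms:
  S: 2^3 = 8
Total ground atoms: 8.

8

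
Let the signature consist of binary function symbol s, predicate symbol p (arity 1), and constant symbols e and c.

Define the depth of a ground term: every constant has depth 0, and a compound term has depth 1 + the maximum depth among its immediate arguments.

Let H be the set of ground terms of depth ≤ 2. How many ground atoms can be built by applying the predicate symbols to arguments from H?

38

First count ground terms of depth ≤ 2.
Count level by level. With function symbols s/2, the terms of depth ≤ k are the 2 constants together with each function applied to depth-≤(k−1) tuples, so N_k = 2 + N_{k-1}^2.
N_0 = 2
N_1 = 2 + 2^2 = 6
N_2 = 2 + 6^2 = 38
So |H| = 38.
For each predicate symbol, the number of ground atoms is |H| raised to its arity; summing:
  p: 38
Total ground atoms: 38.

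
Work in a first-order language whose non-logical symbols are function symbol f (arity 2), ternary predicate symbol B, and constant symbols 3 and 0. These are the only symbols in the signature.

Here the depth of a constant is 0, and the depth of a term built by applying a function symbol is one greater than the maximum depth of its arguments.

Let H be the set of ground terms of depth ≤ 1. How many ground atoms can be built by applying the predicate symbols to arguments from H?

216

First count ground terms of depth ≤ 1.
Count level by level. With function symbols f/2, the terms of depth ≤ k are the 2 constants together with each function applied to depth-≤(k−1) tuples, so N_k = 2 + N_{k-1}^2.
N_0 = 2
N_1 = 2 + 2^2 = 6
So |H| = 6.
For each predicate symbol, the number of ground atoms is |H| raised to its arity; summing:
  B: 6^3 = 216
Total ground atoms: 216.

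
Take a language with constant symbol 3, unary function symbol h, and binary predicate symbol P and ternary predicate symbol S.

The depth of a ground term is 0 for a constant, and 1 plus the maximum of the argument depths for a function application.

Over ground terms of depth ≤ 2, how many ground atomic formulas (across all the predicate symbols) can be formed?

First count ground terms of depth ≤ 2.
Let N_k = |{terms of depth ≤ k}|. Then N_0 = 1 and N_k = 1 + N_{k-1} for k ≥ 1 (one summand per function symbol, arity giving the exponent).
N_0 = 1
N_1 = 1 + 1 = 2
N_2 = 1 + 2 = 3
Explicitly: 3, h(3), h(h(3)).
So |H| = 3.
For each predicate symbol, the number of ground atoms is |H| raised to its arity; summing:
  P: 3^2 = 9;  S: 3^3 = 27
Total ground atoms: 9 + 27 = 36.

36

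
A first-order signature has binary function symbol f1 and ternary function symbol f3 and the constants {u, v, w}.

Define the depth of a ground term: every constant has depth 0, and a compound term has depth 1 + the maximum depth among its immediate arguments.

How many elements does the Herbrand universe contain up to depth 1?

39

If N_k denotes the number of depth-≤k ground terms, the 3 constants give N_0 = 3, and each function symbol of arity r contributes N_{k-1}^r new terms at level k: N_k = 3 + N_{k-1}^2 + N_{k-1}^3.
N_0 = 3
N_1 = 3 + 3^2 + 3^3 = 39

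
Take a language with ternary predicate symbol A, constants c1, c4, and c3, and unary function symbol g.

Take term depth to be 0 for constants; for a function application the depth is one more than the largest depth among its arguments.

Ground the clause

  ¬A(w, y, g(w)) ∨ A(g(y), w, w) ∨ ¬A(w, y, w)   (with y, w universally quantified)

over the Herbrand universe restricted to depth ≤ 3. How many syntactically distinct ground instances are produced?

Ground terms of depth ≤ 3:
  Write N_k for the number of ground terms of depth ≤ k. A term of depth ≤ k is either a constant or a function symbol applied to arguments of depth ≤ k−1, so N_k = 3 + N_{k-1}.
  N_0 = 3
  N_1 = 3 + 3 = 6
  N_2 = 3 + 6 = 9
  N_3 = 3 + 9 = 12
So there are 12 ground terms available for substitution.
There are 2 variables to instantiate (y, w), each occurring in at least one literal, so different choices give different ground instances.
Number of ground instances = 12^2 = 144.

144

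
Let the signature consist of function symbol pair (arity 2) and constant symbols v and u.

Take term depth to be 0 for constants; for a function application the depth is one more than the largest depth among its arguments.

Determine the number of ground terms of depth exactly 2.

Count level by level. With function symbols pair/2, the terms of depth ≤ k are the 2 constants together with each function applied to depth-≤(k−1) tuples, so N_k = 2 + N_{k-1}^2.
N_0 = 2
N_1 = 2 + 2^2 = 6
N_2 = 2 + 6^2 = 38
Terms of depth exactly 2: N_2 − N_1 = 38 − 6 = 32.

32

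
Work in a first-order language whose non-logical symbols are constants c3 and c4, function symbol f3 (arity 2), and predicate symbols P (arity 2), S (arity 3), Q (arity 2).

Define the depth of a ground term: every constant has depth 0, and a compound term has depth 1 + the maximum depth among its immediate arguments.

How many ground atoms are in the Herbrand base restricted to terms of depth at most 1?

First count ground terms of depth ≤ 1.
Let N_k = |{terms of depth ≤ k}|. Then N_0 = 2 and N_k = 2 + N_{k-1}^2 for k ≥ 1 (one summand per function symbol, arity giving the exponent).
N_0 = 2
N_1 = 2 + 2^2 = 6
Explicitly: c3, c4, f3(c3, c3), f3(c3, c4), f3(c4, c3), f3(c4, c4).
So |H| = 6.
A ground atom is a predicate applied to a tuple of terms from H, so the count is the sum over predicates of |H|^arity:
  P: 6^2 = 36;  S: 6^3 = 216;  Q: 6^2 = 36
Total ground atoms: 36 + 216 + 36 = 288.

288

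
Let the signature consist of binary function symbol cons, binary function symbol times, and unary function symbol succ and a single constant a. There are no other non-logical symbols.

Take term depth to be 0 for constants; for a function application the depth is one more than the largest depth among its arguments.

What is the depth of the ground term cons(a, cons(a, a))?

depth(cons(a, a)) = 1 + max(0, 0) = 1
depth(cons(a, cons(a, a))) = 1 + max(0, 1) = 2

2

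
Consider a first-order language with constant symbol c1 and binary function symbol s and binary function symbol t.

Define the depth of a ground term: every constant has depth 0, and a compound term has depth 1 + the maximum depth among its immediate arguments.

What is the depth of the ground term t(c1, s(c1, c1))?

2

depth(s(c1, c1)) = 1 + max(0, 0) = 1
depth(t(c1, s(c1, c1))) = 1 + max(0, 1) = 2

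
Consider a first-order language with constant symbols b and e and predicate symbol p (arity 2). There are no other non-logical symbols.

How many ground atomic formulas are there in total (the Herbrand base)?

With no function symbols, the Herbrand universe is just the 2 constants.
Ground atoms per predicate: p: 2^2 = 4.
Herbrand base size = 4 = 4.

4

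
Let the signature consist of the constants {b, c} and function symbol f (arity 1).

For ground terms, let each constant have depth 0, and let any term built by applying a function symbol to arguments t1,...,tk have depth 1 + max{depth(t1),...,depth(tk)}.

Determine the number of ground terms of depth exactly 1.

Write N_k for the number of ground terms of depth ≤ k. A term of depth ≤ k is either a constant or a function symbol applied to arguments of depth ≤ k−1, so N_k = 2 + N_{k-1}.
N_0 = 2
N_1 = 2 + 2 = 4
Terms of depth exactly 1: N_1 − N_0 = 4 − 2 = 2.

2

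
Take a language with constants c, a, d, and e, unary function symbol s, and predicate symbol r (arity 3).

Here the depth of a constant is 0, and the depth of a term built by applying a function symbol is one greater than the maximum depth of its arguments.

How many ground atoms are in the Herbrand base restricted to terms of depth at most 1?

512

First count ground terms of depth ≤ 1.
Count level by level. With function symbols s/1, the terms of depth ≤ k are the 4 constants together with each function applied to depth-≤(k−1) tuples, so N_k = 4 + N_{k-1}.
N_0 = 4
N_1 = 4 + 4 = 8
Explicitly: c, a, d, e, s(c), s(a), s(d), s(e).
So |H| = 8.
Ground atoms are formed by filling each argument slot of a predicate with a term from H, so an r-ary predicate gives |H|^r atoms:
  r: 8^3 = 512
Total ground atoms: 512.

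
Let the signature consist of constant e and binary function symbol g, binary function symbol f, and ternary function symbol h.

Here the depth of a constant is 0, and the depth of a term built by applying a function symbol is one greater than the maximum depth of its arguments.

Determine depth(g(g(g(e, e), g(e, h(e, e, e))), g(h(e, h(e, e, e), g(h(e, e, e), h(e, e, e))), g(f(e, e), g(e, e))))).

depth(g(e, e)) = 1 + max(0, 0) = 1
depth(h(e, e, e)) = 1 + max(0, 0, 0) = 1
depth(g(e, h(e, e, e))) = 1 + max(0, 1) = 2
depth(g(g(e, e), g(e, h(e, e, e)))) = 1 + max(1, 2) = 3
depth(g(h(e, e, e), h(e, e, e))) = 1 + max(1, 1) = 2
depth(h(e, h(e, e, e), g(h(e, e, e), h(e, e, e)))) = 1 + max(0, 1, 2) = 3
depth(f(e, e)) = 1 + max(0, 0) = 1
depth(g(f(e, e), g(e, e))) = 1 + max(1, 1) = 2
depth(g(h(e, h(e, e, e), g(h(e, e, e), h(e, e, e))), g(f(e, e), g(e, e)))) = 1 + max(3, 2) = 4
depth(g(g(g(e, e), g(e, h(e, e, e))), g(h(e, h(e, e, e), g(h(e, e, e), h(e, e, e))), g(f(e, e), g(e, e))))) = 1 + max(3, 4) = 5

5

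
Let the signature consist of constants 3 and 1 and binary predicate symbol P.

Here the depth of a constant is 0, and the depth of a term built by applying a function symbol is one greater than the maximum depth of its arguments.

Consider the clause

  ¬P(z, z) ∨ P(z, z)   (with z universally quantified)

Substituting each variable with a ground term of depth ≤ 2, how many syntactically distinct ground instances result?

2

Ground terms of depth ≤ 2:
  With no function symbols every ground term is a constant, so there are exactly 2 ground terms at every depth bound.
  N_0 = 2
  N_1 = 2
  N_2 = 2
So there are 2 ground terms available for substitution.
There is 1 variable to instantiate (z),  occurring in at least one literal, so different choices give different ground instances.
Number of ground instances = 2.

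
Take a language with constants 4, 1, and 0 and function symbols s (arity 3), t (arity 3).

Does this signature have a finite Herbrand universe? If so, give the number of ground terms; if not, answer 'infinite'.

The signature has at least one function symbol (s, arity 3) and at least one constant (4).
Iterating s gives infinitely many distinct ground terms: 4, s(4, 4, 4), s(s(4, 4, 4), s(4, 4, 4), s(4, 4, 4)), ...
So the Herbrand universe is infinite.

infinite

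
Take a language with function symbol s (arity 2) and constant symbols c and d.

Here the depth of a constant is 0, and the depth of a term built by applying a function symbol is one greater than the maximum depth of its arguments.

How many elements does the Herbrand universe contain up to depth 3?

Let N_k = |{terms of depth ≤ k}|. Then N_0 = 2 and N_k = 2 + N_{k-1}^2 for k ≥ 1 (one summand per function symbol, arity giving the exponent).
N_0 = 2
N_1 = 2 + 2^2 = 6
N_2 = 2 + 6^2 = 38
N_3 = 2 + 38^2 = 1446

1446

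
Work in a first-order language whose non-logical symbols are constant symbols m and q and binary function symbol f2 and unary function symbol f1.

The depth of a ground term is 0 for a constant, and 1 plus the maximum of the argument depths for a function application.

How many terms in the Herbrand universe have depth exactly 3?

5478

If N_k denotes the number of depth-≤k ground terms, the 2 constants give N_0 = 2, and each function symbol of arity r contributes N_{k-1}^r new terms at level k: N_k = 2 + N_{k-1}^2 + N_{k-1}.
N_0 = 2
N_1 = 2 + 2^2 + 2 = 8
N_2 = 2 + 8^2 + 8 = 74
N_3 = 2 + 74^2 + 74 = 5552
Terms of depth exactly 3: N_3 − N_2 = 5552 − 74 = 5478.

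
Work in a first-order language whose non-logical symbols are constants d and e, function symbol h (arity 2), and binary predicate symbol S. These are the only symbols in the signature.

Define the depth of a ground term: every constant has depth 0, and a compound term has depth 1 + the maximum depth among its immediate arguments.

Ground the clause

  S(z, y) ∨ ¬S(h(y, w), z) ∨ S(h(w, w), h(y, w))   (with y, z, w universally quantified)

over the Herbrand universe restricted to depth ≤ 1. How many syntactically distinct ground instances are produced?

216

Ground terms of depth ≤ 1:
  Count level by level. With function symbols h/2, the terms of depth ≤ k are the 2 constants together with each function applied to depth-≤(k−1) tuples, so N_k = 2 + N_{k-1}^2.
  N_0 = 2
  N_1 = 2 + 2^2 = 6
  Explicitly: d, e, h(d, d), h(d, e), h(e, d), h(e, e).
So there are 6 ground terms available for substitution.
There are 3 variables to instantiate (y, z, w), each occurring in at least one literal, so different choices give different ground instances.
Number of ground instances = 6^3 = 216.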